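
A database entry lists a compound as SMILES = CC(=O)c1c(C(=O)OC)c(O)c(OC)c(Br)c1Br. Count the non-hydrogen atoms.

Every atom symbol written in the SMILES (organic subset) is one heavy atom; implicit H are not written.
Heavy atoms by element → Br:2, C:11, O:5.
Total: 18.

18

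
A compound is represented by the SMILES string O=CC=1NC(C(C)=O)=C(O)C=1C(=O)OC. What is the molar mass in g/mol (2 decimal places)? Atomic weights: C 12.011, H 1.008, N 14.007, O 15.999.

First, the molecular formula is C9H9NO5 (counting implicit H from valence).
  C: 9 × 12.011 = 108.099
  H: 9 × 1.008 = 9.072
  N: 1 × 14.007 = 14.007
  O: 5 × 15.999 = 79.995
Sum: 9×12.011 + 9×1.008 + 1×14.007 + 5×15.999 = 211.173 → 211.17 g/mol.

211.17 g/mol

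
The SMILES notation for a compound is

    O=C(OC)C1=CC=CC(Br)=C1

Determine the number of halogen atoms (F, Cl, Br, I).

1

Halogen atoms appear at heavy-atom position 10 (1×Br).
Other groups present: 1 ester.
Halogen count: 1.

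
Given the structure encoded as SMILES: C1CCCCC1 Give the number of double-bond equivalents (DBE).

Degree of unsaturation = (number of rings) + (number of π bonds).
Ring closures in the SMILES: 1.
π bonds: none → 0 DoU from unsaturation.
Total DoU = 1 + 0 = 1.

1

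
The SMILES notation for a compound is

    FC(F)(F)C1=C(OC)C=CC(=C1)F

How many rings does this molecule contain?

1

In SMILES, each pair of matching ring-closure digits denotes one ring-closing bond; the number of such bonds equals the number of independent rings.
Ring-closure bonds here: 1.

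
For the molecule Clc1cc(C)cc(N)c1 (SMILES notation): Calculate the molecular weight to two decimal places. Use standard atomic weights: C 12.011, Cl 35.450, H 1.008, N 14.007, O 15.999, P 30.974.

141.60 g/mol

First, the molecular formula is C7H8ClN (counting implicit H from valence).
  C: 7 × 12.011 = 84.077
  Cl: 1 × 35.450 = 35.450
  H: 8 × 1.008 = 8.064
  N: 1 × 14.007 = 14.007
Sum: 7×12.011 + 1×35.450 + 8×1.008 + 1×14.007 = 141.598 → 141.60 g/mol.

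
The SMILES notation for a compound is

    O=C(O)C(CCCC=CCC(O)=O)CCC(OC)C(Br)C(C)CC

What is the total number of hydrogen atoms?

Walk through each heavy atom and fill implicit hydrogens from standard valence (C 4, N 3, O 2, S 2, halogen 1):
  atom 1: O, bond orders sum to 2 (valence 2) → 0 H
  atom 2: C, bond orders sum to 4 (valence 4) → 0 H
  atom 3: O, bond orders sum to 1 (valence 2) → 1 H
  atom 4: C, bond orders sum to 3 (valence 4) → 1 H
  atom 5: C, bond orders sum to 2 (valence 4) → 2 H
  atom 6: C, bond orders sum to 2 (valence 4) → 2 H
  atom 7: C, bond orders sum to 2 (valence 4) → 2 H
  atom 8: C, bond orders sum to 3 (valence 4) → 1 H
  atom 9: C, bond orders sum to 3 (valence 4) → 1 H
  atom 10: C, bond orders sum to 2 (valence 4) → 2 H
  atom 11: C, bond orders sum to 4 (valence 4) → 0 H
  atom 12: O, bond orders sum to 1 (valence 2) → 1 H
  atom 13: O, bond orders sum to 2 (valence 2) → 0 H
  atom 14: C, bond orders sum to 2 (valence 4) → 2 H
  atom 15: C, bond orders sum to 2 (valence 4) → 2 H
  atom 16: C, bond orders sum to 3 (valence 4) → 1 H
  atom 17: O, bond orders sum to 2 (valence 2) → 0 H
  atom 18: C, bond orders sum to 1 (valence 4) → 3 H
  atom 19: C, bond orders sum to 3 (valence 4) → 1 H
  atom 20: Br (halogen, monovalent) → 0 H
  atom 21: C, bond orders sum to 3 (valence 4) → 1 H
  atom 22: C, bond orders sum to 1 (valence 4) → 3 H
  atom 23: C, bond orders sum to 2 (valence 4) → 2 H
  atom 24: C, bond orders sum to 1 (valence 4) → 3 H
Total hydrogens: 31.

31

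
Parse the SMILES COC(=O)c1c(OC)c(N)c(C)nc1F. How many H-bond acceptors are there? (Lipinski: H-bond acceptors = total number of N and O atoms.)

N atoms: 2; O atoms: 3.
Lipinski HBA = 2 + 3 = 5.

5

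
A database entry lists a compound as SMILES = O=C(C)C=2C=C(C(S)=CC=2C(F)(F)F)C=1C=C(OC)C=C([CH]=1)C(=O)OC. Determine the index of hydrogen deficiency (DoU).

Molecular formula: C18H15F3O4S.
DoU = (2C + 2 + N − H − X) / 2, where X is the halogen count and O/S are ignored.
    = (2·18 + 2 + 0 − 15 − 3) / 2 = 20 / 2 = 10.

10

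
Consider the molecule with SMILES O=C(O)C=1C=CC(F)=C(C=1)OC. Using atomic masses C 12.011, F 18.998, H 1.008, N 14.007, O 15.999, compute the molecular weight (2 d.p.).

First, the molecular formula is C8H7FO3 (counting implicit H from valence).
  C: 8 × 12.011 = 96.088
  F: 1 × 18.998 = 18.998
  H: 7 × 1.008 = 7.056
  O: 3 × 15.999 = 47.997
Sum: 8×12.011 + 1×18.998 + 7×1.008 + 3×15.999 = 170.139 → 170.14 g/mol.

170.14 g/mol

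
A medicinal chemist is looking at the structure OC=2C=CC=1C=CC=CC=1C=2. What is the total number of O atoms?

Scan the SMILES for O atoms (remember two-letter symbols like Cl and Br are single atoms).
Oxygen count: 1.

1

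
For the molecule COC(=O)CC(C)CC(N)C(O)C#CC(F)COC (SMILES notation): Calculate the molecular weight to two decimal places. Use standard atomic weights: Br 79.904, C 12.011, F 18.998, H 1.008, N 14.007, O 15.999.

First, the molecular formula is C13H22FNO4 (counting implicit H from valence).
  C: 13 × 12.011 = 156.143
  F: 1 × 18.998 = 18.998
  H: 22 × 1.008 = 22.176
  N: 1 × 14.007 = 14.007
  O: 4 × 15.999 = 63.996
Sum: 13×12.011 + 1×18.998 + 22×1.008 + 1×14.007 + 4×15.999 = 275.320 → 275.32 g/mol.

275.32 g/mol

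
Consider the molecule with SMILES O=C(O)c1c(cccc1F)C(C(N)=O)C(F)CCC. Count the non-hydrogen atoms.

Every atom symbol written in the SMILES (organic subset) is one heavy atom; implicit H are not written.
Heavy atoms by element → C:13, F:2, N:1, O:3.
Total: 19.

19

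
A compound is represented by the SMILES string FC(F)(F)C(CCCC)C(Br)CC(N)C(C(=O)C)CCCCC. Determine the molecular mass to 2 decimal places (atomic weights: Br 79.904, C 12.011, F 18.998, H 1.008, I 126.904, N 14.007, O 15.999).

First, the molecular formula is C17H31BrF3NO (counting implicit H from valence).
  Br: 1 × 79.904 = 79.904
  C: 17 × 12.011 = 204.187
  F: 3 × 18.998 = 56.994
  H: 31 × 1.008 = 31.248
  N: 1 × 14.007 = 14.007
  O: 1 × 15.999 = 15.999
Sum: 1×79.904 + 17×12.011 + 3×18.998 + 31×1.008 + 1×14.007 + 1×15.999 = 402.339 → 402.34 g/mol.

402.34 g/mol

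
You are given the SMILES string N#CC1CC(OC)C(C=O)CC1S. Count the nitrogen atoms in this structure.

1

Scan the SMILES for N atoms (remember two-letter symbols like Cl and Br are single atoms).
Nitrogen count: 1.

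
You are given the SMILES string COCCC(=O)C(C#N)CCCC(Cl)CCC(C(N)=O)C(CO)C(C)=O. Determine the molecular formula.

C18H29ClN2O5

Walk through each heavy atom and fill implicit hydrogens from standard valence (C 4, N 3, O 2, S 2, halogen 1):
  atom 1: C, bond orders sum to 1 (valence 4) → 3 H
  atom 2: O, bond orders sum to 2 (valence 2) → 0 H
  atom 3: C, bond orders sum to 2 (valence 4) → 2 H
  atom 4: C, bond orders sum to 2 (valence 4) → 2 H
  atom 5: C, bond orders sum to 4 (valence 4) → 0 H
  atom 6: O, bond orders sum to 2 (valence 2) → 0 H
  atom 7: C, bond orders sum to 3 (valence 4) → 1 H
  atom 8: C, bond orders sum to 4 (valence 4) → 0 H
  atom 9: N, bond orders sum to 3 (valence 3) → 0 H
  atom 10: C, bond orders sum to 2 (valence 4) → 2 H
  atom 11: C, bond orders sum to 2 (valence 4) → 2 H
  atom 12: C, bond orders sum to 2 (valence 4) → 2 H
  atom 13: C, bond orders sum to 3 (valence 4) → 1 H
  atom 14: Cl (halogen, monovalent) → 0 H
  atom 15: C, bond orders sum to 2 (valence 4) → 2 H
  atom 16: C, bond orders sum to 2 (valence 4) → 2 H
  atom 17: C, bond orders sum to 3 (valence 4) → 1 H
  atom 18: C, bond orders sum to 4 (valence 4) → 0 H
  atom 19: N, bond orders sum to 1 (valence 3) → 2 H
  atom 20: O, bond orders sum to 2 (valence 2) → 0 H
  atom 21: C, bond orders sum to 3 (valence 4) → 1 H
  atom 22: C, bond orders sum to 2 (valence 4) → 2 H
  atom 23: O, bond orders sum to 1 (valence 2) → 1 H
  atom 24: C, bond orders sum to 4 (valence 4) → 0 H
  atom 25: C, bond orders sum to 1 (valence 4) → 3 H
  atom 26: O, bond orders sum to 2 (valence 2) → 0 H
Totals → C:18, H:29, Cl:1, N:2, O:5.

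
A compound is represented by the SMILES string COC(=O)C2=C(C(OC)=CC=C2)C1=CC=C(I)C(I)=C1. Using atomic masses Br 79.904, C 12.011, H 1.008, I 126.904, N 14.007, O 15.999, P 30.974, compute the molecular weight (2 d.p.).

494.07 g/mol

First, the molecular formula is C15H12I2O3 (counting implicit H from valence).
  C: 15 × 12.011 = 180.165
  H: 12 × 1.008 = 12.096
  I: 2 × 126.904 = 253.808
  O: 3 × 15.999 = 47.997
Sum: 15×12.011 + 12×1.008 + 2×126.904 + 3×15.999 = 494.066 → 494.07 g/mol.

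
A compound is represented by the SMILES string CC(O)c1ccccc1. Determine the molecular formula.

C8H10O

Walk through each heavy atom and fill implicit hydrogens from standard valence (C 4, N 3, O 2, S 2, halogen 1); for lowercase aromatic atoms, an aromatic c carries 1 H when it has two neighbours and 0 H with three, and aromatic n carries 0 H:
  atom 1: C, bond orders sum to 1 (valence 4) → 3 H
  atom 2: C, bond orders sum to 3 (valence 4) → 1 H
  atom 3: O, bond orders sum to 1 (valence 2) → 1 H
  atom 4: aromatic c, 3 neighbours → 0 H
  atom 5: aromatic c, 2 neighbours → 1 H
  atom 6: aromatic c, 2 neighbours → 1 H
  atom 7: aromatic c, 2 neighbours → 1 H
  atom 8: aromatic c, 2 neighbours → 1 H
  atom 9: aromatic c, 2 neighbours → 1 H
Totals → C:8, H:10, O:1.
In Hill order: C8H10O.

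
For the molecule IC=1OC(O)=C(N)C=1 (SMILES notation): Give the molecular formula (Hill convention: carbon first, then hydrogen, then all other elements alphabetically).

C4H4INO2

Walk through each heavy atom and fill implicit hydrogens from standard valence (C 4, N 3, O 2, S 2, halogen 1):
  atom 1: I (halogen, monovalent) → 0 H
  atom 2: C, bond orders sum to 4 (valence 4) → 0 H
  atom 3: O, bond orders sum to 2 (valence 2) → 0 H
  atom 4: C, bond orders sum to 4 (valence 4) → 0 H
  atom 5: O, bond orders sum to 1 (valence 2) → 1 H
  atom 6: C, bond orders sum to 4 (valence 4) → 0 H
  atom 7: N, bond orders sum to 1 (valence 3) → 2 H
  atom 8: C, bond orders sum to 3 (valence 4) → 1 H
Totals → C:4, H:4, I:1, N:1, O:2.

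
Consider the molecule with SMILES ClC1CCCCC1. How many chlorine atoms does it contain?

1

Scan the SMILES for Cl atoms (remember two-letter symbols like Cl and Br are single atoms).
Chlorine count: 1.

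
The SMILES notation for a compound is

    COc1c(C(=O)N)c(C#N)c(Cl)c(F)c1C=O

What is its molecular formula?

Walk through each heavy atom and fill implicit hydrogens from standard valence (C 4, N 3, O 2, S 2, halogen 1); for lowercase aromatic atoms, an aromatic c carries 1 H when it has two neighbours and 0 H with three, and aromatic n carries 0 H:
  atom 1: C, bond orders sum to 1 (valence 4) → 3 H
  atom 2: O, bond orders sum to 2 (valence 2) → 0 H
  atom 3: aromatic c, 3 neighbours → 0 H
  atom 4: aromatic c, 3 neighbours → 0 H
  atom 5: C, bond orders sum to 4 (valence 4) → 0 H
  atom 6: O, bond orders sum to 2 (valence 2) → 0 H
  atom 7: N, bond orders sum to 1 (valence 3) → 2 H
  atom 8: aromatic c, 3 neighbours → 0 H
  atom 9: C, bond orders sum to 4 (valence 4) → 0 H
  atom 10: N, bond orders sum to 3 (valence 3) → 0 H
  atom 11: aromatic c, 3 neighbours → 0 H
  atom 12: Cl (halogen, monovalent) → 0 H
  atom 13: aromatic c, 3 neighbours → 0 H
  atom 14: F (halogen, monovalent) → 0 H
  atom 15: aromatic c, 3 neighbours → 0 H
  atom 16: C, bond orders sum to 3 (valence 4) → 1 H
  atom 17: O, bond orders sum to 2 (valence 2) → 0 H
Totals → C:10, H:6, Cl:1, F:1, N:2, O:3.

C10H6ClFN2O3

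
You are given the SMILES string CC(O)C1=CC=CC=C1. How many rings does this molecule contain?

1

In SMILES, each pair of matching ring-closure digits denotes one ring-closing bond; the number of such bonds equals the number of independent rings.
Ring-closure bonds here: 1.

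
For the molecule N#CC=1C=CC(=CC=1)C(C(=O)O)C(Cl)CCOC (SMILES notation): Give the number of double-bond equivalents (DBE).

Molecular formula: C13H14ClNO3.
DoU = (2C + 2 + N − H − X) / 2, where X is the halogen count and O/S are ignored.
    = (2·13 + 2 + 1 − 14 − 1) / 2 = 14 / 2 = 7.

7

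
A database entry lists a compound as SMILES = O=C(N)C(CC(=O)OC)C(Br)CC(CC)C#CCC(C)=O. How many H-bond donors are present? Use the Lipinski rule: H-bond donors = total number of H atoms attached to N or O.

Donors: find every N or O and count the H atoms it carries.
  atom 1 (O): bond orders sum to 2 → 0 H
  atom 3 (N): bond orders sum to 1 → 2 H
  atom 7 (O): bond orders sum to 2 → 0 H
  atom 8 (O): bond orders sum to 2 → 0 H
  atom 21 (O): bond orders sum to 2 → 0 H
Lipinski HBD = 2.

2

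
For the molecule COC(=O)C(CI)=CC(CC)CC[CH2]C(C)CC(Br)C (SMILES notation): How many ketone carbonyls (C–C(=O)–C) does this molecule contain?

Scan the SMILES for the ketone motif — none present.
Groups that are present: 1 alkene, 1 ester.

0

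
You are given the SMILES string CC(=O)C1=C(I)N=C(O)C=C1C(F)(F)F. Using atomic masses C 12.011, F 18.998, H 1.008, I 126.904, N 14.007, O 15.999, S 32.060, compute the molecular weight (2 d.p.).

331.03 g/mol

First, the molecular formula is C8H5F3INO2 (counting implicit H from valence).
  C: 8 × 12.011 = 96.088
  F: 3 × 18.998 = 56.994
  H: 5 × 1.008 = 5.040
  I: 1 × 126.904 = 126.904
  N: 1 × 14.007 = 14.007
  O: 2 × 15.999 = 31.998
Sum: 8×12.011 + 3×18.998 + 5×1.008 + 1×126.904 + 1×14.007 + 2×15.999 = 331.031 → 331.03 g/mol.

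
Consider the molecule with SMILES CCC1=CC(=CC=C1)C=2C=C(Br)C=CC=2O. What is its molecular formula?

Walk through each heavy atom and fill implicit hydrogens from standard valence (C 4, N 3, O 2, S 2, halogen 1):
  atom 1: C, bond orders sum to 1 (valence 4) → 3 H
  atom 2: C, bond orders sum to 2 (valence 4) → 2 H
  atom 3: C, bond orders sum to 4 (valence 4) → 0 H
  atom 4: C, bond orders sum to 3 (valence 4) → 1 H
  atom 5: C, bond orders sum to 4 (valence 4) → 0 H
  atom 6: C, bond orders sum to 3 (valence 4) → 1 H
  atom 7: C, bond orders sum to 3 (valence 4) → 1 H
  atom 8: C, bond orders sum to 3 (valence 4) → 1 H
  atom 9: C, bond orders sum to 4 (valence 4) → 0 H
  atom 10: C, bond orders sum to 3 (valence 4) → 1 H
  atom 11: C, bond orders sum to 4 (valence 4) → 0 H
  atom 12: Br (halogen, monovalent) → 0 H
  atom 13: C, bond orders sum to 3 (valence 4) → 1 H
  atom 14: C, bond orders sum to 3 (valence 4) → 1 H
  atom 15: C, bond orders sum to 4 (valence 4) → 0 H
  atom 16: O, bond orders sum to 1 (valence 2) → 1 H
Totals → C:14, H:13, Br:1, O:1.
In Hill order: C14H13BrO.

C14H13BrO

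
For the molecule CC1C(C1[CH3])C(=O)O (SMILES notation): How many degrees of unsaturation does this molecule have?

Molecular formula: C6H10O2.
DoU = (2C + 2 + N − H − X) / 2, where X is the halogen count and O/S are ignored.
    = (2·6 + 2 + 0 − 10 − 0) / 2 = 4 / 2 = 2.

2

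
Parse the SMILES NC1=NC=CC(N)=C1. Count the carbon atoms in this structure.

5

Count every carbon token in the SMILES (each C, including those in ring-closure positions and inside branches).
Carbon count: 5.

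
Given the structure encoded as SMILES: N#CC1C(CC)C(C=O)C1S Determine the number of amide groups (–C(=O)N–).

Scan the SMILES for the amide motif — none present.
Groups that are present: 1 aldehyde, 1 nitrile, 1 thiol.

0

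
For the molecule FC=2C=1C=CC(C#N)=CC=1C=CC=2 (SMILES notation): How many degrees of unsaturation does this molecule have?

9

Molecular formula: C11H6FN.
DoU = (2C + 2 + N − H − X) / 2, where X is the halogen count and O/S are ignored.
    = (2·11 + 2 + 1 − 6 − 1) / 2 = 18 / 2 = 9.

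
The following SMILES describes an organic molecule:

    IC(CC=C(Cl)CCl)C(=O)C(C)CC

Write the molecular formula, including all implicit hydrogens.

Walk through each heavy atom and fill implicit hydrogens from standard valence (C 4, N 3, O 2, S 2, halogen 1):
  atom 1: I (halogen, monovalent) → 0 H
  atom 2: C, bond orders sum to 3 (valence 4) → 1 H
  atom 3: C, bond orders sum to 2 (valence 4) → 2 H
  atom 4: C, bond orders sum to 3 (valence 4) → 1 H
  atom 5: C, bond orders sum to 4 (valence 4) → 0 H
  atom 6: Cl (halogen, monovalent) → 0 H
  atom 7: C, bond orders sum to 2 (valence 4) → 2 H
  atom 8: Cl (halogen, monovalent) → 0 H
  atom 9: C, bond orders sum to 4 (valence 4) → 0 H
  atom 10: O, bond orders sum to 2 (valence 2) → 0 H
  atom 11: C, bond orders sum to 3 (valence 4) → 1 H
  atom 12: C, bond orders sum to 1 (valence 4) → 3 H
  atom 13: C, bond orders sum to 2 (valence 4) → 2 H
  atom 14: C, bond orders sum to 1 (valence 4) → 3 H
Totals → C:10, H:15, Cl:2, I:1, O:1.
In Hill order: C10H15Cl2IO.

C10H15Cl2IO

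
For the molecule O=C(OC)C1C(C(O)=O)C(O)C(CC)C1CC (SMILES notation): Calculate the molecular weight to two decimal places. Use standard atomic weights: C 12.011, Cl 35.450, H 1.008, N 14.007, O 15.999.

244.29 g/mol

First, the molecular formula is C12H20O5 (counting implicit H from valence).
  C: 12 × 12.011 = 144.132
  H: 20 × 1.008 = 20.160
  O: 5 × 15.999 = 79.995
Sum: 12×12.011 + 20×1.008 + 5×15.999 = 244.287 → 244.29 g/mol.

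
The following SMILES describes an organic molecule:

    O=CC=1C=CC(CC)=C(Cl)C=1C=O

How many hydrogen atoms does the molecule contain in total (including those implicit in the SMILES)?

9

Walk through each heavy atom and fill implicit hydrogens from standard valence (C 4, N 3, O 2, S 2, halogen 1):
  atom 1: O, bond orders sum to 2 (valence 2) → 0 H
  atom 2: C, bond orders sum to 3 (valence 4) → 1 H
  atom 3: C, bond orders sum to 4 (valence 4) → 0 H
  atom 4: C, bond orders sum to 3 (valence 4) → 1 H
  atom 5: C, bond orders sum to 3 (valence 4) → 1 H
  atom 6: C, bond orders sum to 4 (valence 4) → 0 H
  atom 7: C, bond orders sum to 2 (valence 4) → 2 H
  atom 8: C, bond orders sum to 1 (valence 4) → 3 H
  atom 9: C, bond orders sum to 4 (valence 4) → 0 H
  atom 10: Cl (halogen, monovalent) → 0 H
  atom 11: C, bond orders sum to 4 (valence 4) → 0 H
  atom 12: C, bond orders sum to 3 (valence 4) → 1 H
  atom 13: O, bond orders sum to 2 (valence 2) → 0 H
Total hydrogens: 9.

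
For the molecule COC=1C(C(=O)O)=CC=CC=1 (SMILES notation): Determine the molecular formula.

Walk through each heavy atom and fill implicit hydrogens from standard valence (C 4, N 3, O 2, S 2, halogen 1):
  atom 1: C, bond orders sum to 1 (valence 4) → 3 H
  atom 2: O, bond orders sum to 2 (valence 2) → 0 H
  atom 3: C, bond orders sum to 4 (valence 4) → 0 H
  atom 4: C, bond orders sum to 4 (valence 4) → 0 H
  atom 5: C, bond orders sum to 4 (valence 4) → 0 H
  atom 6: O, bond orders sum to 2 (valence 2) → 0 H
  atom 7: O, bond orders sum to 1 (valence 2) → 1 H
  atom 8: C, bond orders sum to 3 (valence 4) → 1 H
  atom 9: C, bond orders sum to 3 (valence 4) → 1 H
  atom 10: C, bond orders sum to 3 (valence 4) → 1 H
  atom 11: C, bond orders sum to 3 (valence 4) → 1 H
Totals → C:8, H:8, O:3.
In Hill order: C8H8O3.

C8H8O3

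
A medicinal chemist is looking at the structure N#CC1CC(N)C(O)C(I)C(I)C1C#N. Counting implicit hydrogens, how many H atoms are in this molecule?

11

Walk through each heavy atom and fill implicit hydrogens from standard valence (C 4, N 3, O 2, S 2, halogen 1):
  atom 1: N, bond orders sum to 3 (valence 3) → 0 H
  atom 2: C, bond orders sum to 4 (valence 4) → 0 H
  atom 3: C, bond orders sum to 3 (valence 4) → 1 H
  atom 4: C, bond orders sum to 2 (valence 4) → 2 H
  atom 5: C, bond orders sum to 3 (valence 4) → 1 H
  atom 6: N, bond orders sum to 1 (valence 3) → 2 H
  atom 7: C, bond orders sum to 3 (valence 4) → 1 H
  atom 8: O, bond orders sum to 1 (valence 2) → 1 H
  atom 9: C, bond orders sum to 3 (valence 4) → 1 H
  atom 10: I (halogen, monovalent) → 0 H
  atom 11: C, bond orders sum to 3 (valence 4) → 1 H
  atom 12: I (halogen, monovalent) → 0 H
  atom 13: C, bond orders sum to 3 (valence 4) → 1 H
  atom 14: C, bond orders sum to 4 (valence 4) → 0 H
  atom 15: N, bond orders sum to 3 (valence 3) → 0 H
Total hydrogens: 11.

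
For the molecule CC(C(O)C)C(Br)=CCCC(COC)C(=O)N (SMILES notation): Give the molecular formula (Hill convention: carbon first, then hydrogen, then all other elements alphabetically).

C12H22BrNO3

Walk through each heavy atom and fill implicit hydrogens from standard valence (C 4, N 3, O 2, S 2, halogen 1):
  atom 1: C, bond orders sum to 1 (valence 4) → 3 H
  atom 2: C, bond orders sum to 3 (valence 4) → 1 H
  atom 3: C, bond orders sum to 3 (valence 4) → 1 H
  atom 4: O, bond orders sum to 1 (valence 2) → 1 H
  atom 5: C, bond orders sum to 1 (valence 4) → 3 H
  atom 6: C, bond orders sum to 4 (valence 4) → 0 H
  atom 7: Br (halogen, monovalent) → 0 H
  atom 8: C, bond orders sum to 3 (valence 4) → 1 H
  atom 9: C, bond orders sum to 2 (valence 4) → 2 H
  atom 10: C, bond orders sum to 2 (valence 4) → 2 H
  atom 11: C, bond orders sum to 3 (valence 4) → 1 H
  atom 12: C, bond orders sum to 2 (valence 4) → 2 H
  atom 13: O, bond orders sum to 2 (valence 2) → 0 H
  atom 14: C, bond orders sum to 1 (valence 4) → 3 H
  atom 15: C, bond orders sum to 4 (valence 4) → 0 H
  atom 16: O, bond orders sum to 2 (valence 2) → 0 H
  atom 17: N, bond orders sum to 1 (valence 3) → 2 H
Totals → C:12, H:22, Br:1, N:1, O:3.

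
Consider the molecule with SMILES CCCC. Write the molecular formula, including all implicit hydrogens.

Walk through each heavy atom and fill implicit hydrogens from standard valence (C 4, N 3, O 2, S 2, halogen 1):
  atom 1: C, bond orders sum to 1 (valence 4) → 3 H
  atom 2: C, bond orders sum to 2 (valence 4) → 2 H
  atom 3: C, bond orders sum to 2 (valence 4) → 2 H
  atom 4: C, bond orders sum to 1 (valence 4) → 3 H
Totals → C:4, H:10.

C4H10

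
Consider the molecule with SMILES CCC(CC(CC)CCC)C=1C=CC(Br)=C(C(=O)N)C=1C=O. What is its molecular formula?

C18H26BrNO2

Walk through each heavy atom and fill implicit hydrogens from standard valence (C 4, N 3, O 2, S 2, halogen 1):
  atom 1: C, bond orders sum to 1 (valence 4) → 3 H
  atom 2: C, bond orders sum to 2 (valence 4) → 2 H
  atom 3: C, bond orders sum to 3 (valence 4) → 1 H
  atom 4: C, bond orders sum to 2 (valence 4) → 2 H
  atom 5: C, bond orders sum to 3 (valence 4) → 1 H
  atom 6: C, bond orders sum to 2 (valence 4) → 2 H
  atom 7: C, bond orders sum to 1 (valence 4) → 3 H
  atom 8: C, bond orders sum to 2 (valence 4) → 2 H
  atom 9: C, bond orders sum to 2 (valence 4) → 2 H
  atom 10: C, bond orders sum to 1 (valence 4) → 3 H
  atom 11: C, bond orders sum to 4 (valence 4) → 0 H
  atom 12: C, bond orders sum to 3 (valence 4) → 1 H
  atom 13: C, bond orders sum to 3 (valence 4) → 1 H
  atom 14: C, bond orders sum to 4 (valence 4) → 0 H
  atom 15: Br (halogen, monovalent) → 0 H
  atom 16: C, bond orders sum to 4 (valence 4) → 0 H
  atom 17: C, bond orders sum to 4 (valence 4) → 0 H
  atom 18: O, bond orders sum to 2 (valence 2) → 0 H
  atom 19: N, bond orders sum to 1 (valence 3) → 2 H
  atom 20: C, bond orders sum to 4 (valence 4) → 0 H
  atom 21: C, bond orders sum to 3 (valence 4) → 1 H
  atom 22: O, bond orders sum to 2 (valence 2) → 0 H
Totals → C:18, H:26, Br:1, N:1, O:2.
In Hill order: C18H26BrNO2.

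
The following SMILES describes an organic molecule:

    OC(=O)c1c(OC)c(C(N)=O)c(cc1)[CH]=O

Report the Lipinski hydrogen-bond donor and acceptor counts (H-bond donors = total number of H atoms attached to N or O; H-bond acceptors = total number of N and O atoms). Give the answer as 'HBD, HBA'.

Donors: find every N or O and count the H atoms it carries.
  atom 1 (O): bond orders sum to 1 → 1 H
  atom 3 (O): bond orders sum to 2 → 0 H
  atom 6 (O): bond orders sum to 2 → 0 H
  atom 10 (N): bond orders sum to 1 → 2 H
  atom 11 (O): bond orders sum to 2 → 0 H
  atom 16 (O): bond orders sum to 2 → 0 H
Lipinski HBD = 3.
Acceptors: N atoms = 1, O atoms = 5 → HBA = 6.

3, 6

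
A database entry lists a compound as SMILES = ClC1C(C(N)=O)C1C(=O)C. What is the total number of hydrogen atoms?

Walk through each heavy atom and fill implicit hydrogens from standard valence (C 4, N 3, O 2, S 2, halogen 1):
  atom 1: Cl (halogen, monovalent) → 0 H
  atom 2: C, bond orders sum to 3 (valence 4) → 1 H
  atom 3: C, bond orders sum to 3 (valence 4) → 1 H
  atom 4: C, bond orders sum to 4 (valence 4) → 0 H
  atom 5: N, bond orders sum to 1 (valence 3) → 2 H
  atom 6: O, bond orders sum to 2 (valence 2) → 0 H
  atom 7: C, bond orders sum to 3 (valence 4) → 1 H
  atom 8: C, bond orders sum to 4 (valence 4) → 0 H
  atom 9: O, bond orders sum to 2 (valence 2) → 0 H
  atom 10: C, bond orders sum to 1 (valence 4) → 3 H
Total hydrogens: 8.

8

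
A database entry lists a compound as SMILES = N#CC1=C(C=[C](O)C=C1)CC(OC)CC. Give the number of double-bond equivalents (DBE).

6

Degree of unsaturation = (number of rings) + (number of π bonds).
Ring closures in the SMILES: 1.
π bonds: 3 double bonds (each 1 DoU), 1 triple bond (each 2 DoU) → 5 DoU from unsaturation.
Total DoU = 1 + 5 = 6.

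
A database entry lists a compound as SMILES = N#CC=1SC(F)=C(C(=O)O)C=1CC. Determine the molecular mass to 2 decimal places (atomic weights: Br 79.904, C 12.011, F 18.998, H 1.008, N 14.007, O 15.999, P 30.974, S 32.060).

199.20 g/mol

First, the molecular formula is C8H6FNO2S (counting implicit H from valence).
  C: 8 × 12.011 = 96.088
  F: 1 × 18.998 = 18.998
  H: 6 × 1.008 = 6.048
  N: 1 × 14.007 = 14.007
  O: 2 × 15.999 = 31.998
  S: 1 × 32.060 = 32.060
Sum: 8×12.011 + 1×18.998 + 6×1.008 + 1×14.007 + 2×15.999 + 1×32.060 = 199.199 → 199.20 g/mol.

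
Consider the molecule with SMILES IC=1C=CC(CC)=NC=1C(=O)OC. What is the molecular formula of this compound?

C9H10INO2

Walk through each heavy atom and fill implicit hydrogens from standard valence (C 4, N 3, O 2, S 2, halogen 1):
  atom 1: I (halogen, monovalent) → 0 H
  atom 2: C, bond orders sum to 4 (valence 4) → 0 H
  atom 3: C, bond orders sum to 3 (valence 4) → 1 H
  atom 4: C, bond orders sum to 3 (valence 4) → 1 H
  atom 5: C, bond orders sum to 4 (valence 4) → 0 H
  atom 6: C, bond orders sum to 2 (valence 4) → 2 H
  atom 7: C, bond orders sum to 1 (valence 4) → 3 H
  atom 8: N, bond orders sum to 3 (valence 3) → 0 H
  atom 9: C, bond orders sum to 4 (valence 4) → 0 H
  atom 10: C, bond orders sum to 4 (valence 4) → 0 H
  atom 11: O, bond orders sum to 2 (valence 2) → 0 H
  atom 12: O, bond orders sum to 2 (valence 2) → 0 H
  atom 13: C, bond orders sum to 1 (valence 4) → 3 H
Totals → C:9, H:10, I:1, N:1, O:2.
In Hill order: C9H10INO2.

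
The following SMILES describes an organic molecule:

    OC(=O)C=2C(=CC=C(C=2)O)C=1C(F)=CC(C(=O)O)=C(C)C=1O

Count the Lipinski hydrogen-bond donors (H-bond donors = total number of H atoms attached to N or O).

4

Donors: find every N or O and count the H atoms it carries.
  atom 1 (O): bond orders sum to 1 → 1 H
  atom 3 (O): bond orders sum to 2 → 0 H
  atom 10 (O): bond orders sum to 1 → 1 H
  atom 17 (O): bond orders sum to 2 → 0 H
  atom 18 (O): bond orders sum to 1 → 1 H
  atom 22 (O): bond orders sum to 1 → 1 H
Lipinski HBD = 4.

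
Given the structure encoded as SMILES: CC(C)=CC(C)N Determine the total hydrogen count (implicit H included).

Walk through each heavy atom and fill implicit hydrogens from standard valence (C 4, N 3, O 2, S 2, halogen 1):
  atom 1: C, bond orders sum to 1 (valence 4) → 3 H
  atom 2: C, bond orders sum to 4 (valence 4) → 0 H
  atom 3: C, bond orders sum to 1 (valence 4) → 3 H
  atom 4: C, bond orders sum to 3 (valence 4) → 1 H
  atom 5: C, bond orders sum to 3 (valence 4) → 1 H
  atom 6: C, bond orders sum to 1 (valence 4) → 3 H
  atom 7: N, bond orders sum to 1 (valence 3) → 2 H
Total hydrogens: 13.

13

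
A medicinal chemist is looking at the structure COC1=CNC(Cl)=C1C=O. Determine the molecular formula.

C6H6ClNO2

Walk through each heavy atom and fill implicit hydrogens from standard valence (C 4, N 3, O 2, S 2, halogen 1):
  atom 1: C, bond orders sum to 1 (valence 4) → 3 H
  atom 2: O, bond orders sum to 2 (valence 2) → 0 H
  atom 3: C, bond orders sum to 4 (valence 4) → 0 H
  atom 4: C, bond orders sum to 3 (valence 4) → 1 H
  atom 5: N, bond orders sum to 2 (valence 3) → 1 H
  atom 6: C, bond orders sum to 4 (valence 4) → 0 H
  atom 7: Cl (halogen, monovalent) → 0 H
  atom 8: C, bond orders sum to 4 (valence 4) → 0 H
  atom 9: C, bond orders sum to 3 (valence 4) → 1 H
  atom 10: O, bond orders sum to 2 (valence 2) → 0 H
Totals → C:6, H:6, Cl:1, N:1, O:2.
In Hill order: C6H6ClNO2.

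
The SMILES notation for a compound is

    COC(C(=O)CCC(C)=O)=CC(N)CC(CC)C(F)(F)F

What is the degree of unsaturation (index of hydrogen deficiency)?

3

Degree of unsaturation = (number of rings) + (number of π bonds).
Ring closures in the SMILES: 0.
π bonds: 3 double bonds (each 1 DoU) → 3 DoU from unsaturation.
Total DoU = 0 + 3 = 3.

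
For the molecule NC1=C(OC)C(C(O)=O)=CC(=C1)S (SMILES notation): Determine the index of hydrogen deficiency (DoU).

Degree of unsaturation = (number of rings) + (number of π bonds).
Ring closures in the SMILES: 1.
π bonds: 4 double bonds (each 1 DoU) → 4 DoU from unsaturation.
Total DoU = 1 + 4 = 5.

5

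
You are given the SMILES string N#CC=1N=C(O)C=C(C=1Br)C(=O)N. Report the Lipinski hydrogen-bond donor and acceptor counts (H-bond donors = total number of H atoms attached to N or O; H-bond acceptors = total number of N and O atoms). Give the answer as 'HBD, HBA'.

Donors: find every N or O and count the H atoms it carries.
  atom 1 (N): bond orders sum to 3 → 0 H
  atom 4 (N): bond orders sum to 3 → 0 H
  atom 6 (O): bond orders sum to 1 → 1 H
  atom 12 (O): bond orders sum to 2 → 0 H
  atom 13 (N): bond orders sum to 1 → 2 H
Lipinski HBD = 3.
Acceptors: N atoms = 3, O atoms = 2 → HBA = 5.

3, 5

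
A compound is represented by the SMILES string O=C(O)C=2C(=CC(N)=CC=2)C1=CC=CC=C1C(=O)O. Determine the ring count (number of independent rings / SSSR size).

2

In SMILES, each pair of matching ring-closure digits denotes one ring-closing bond; the number of such bonds equals the number of independent rings.
Ring-closure bonds here: 2.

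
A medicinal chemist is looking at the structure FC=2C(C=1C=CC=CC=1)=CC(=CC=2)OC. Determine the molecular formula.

Walk through each heavy atom and fill implicit hydrogens from standard valence (C 4, N 3, O 2, S 2, halogen 1):
  atom 1: F (halogen, monovalent) → 0 H
  atom 2: C, bond orders sum to 4 (valence 4) → 0 H
  atom 3: C, bond orders sum to 4 (valence 4) → 0 H
  atom 4: C, bond orders sum to 4 (valence 4) → 0 H
  atom 5: C, bond orders sum to 3 (valence 4) → 1 H
  atom 6: C, bond orders sum to 3 (valence 4) → 1 H
  atom 7: C, bond orders sum to 3 (valence 4) → 1 H
  atom 8: C, bond orders sum to 3 (valence 4) → 1 H
  atom 9: C, bond orders sum to 3 (valence 4) → 1 H
  atom 10: C, bond orders sum to 3 (valence 4) → 1 H
  atom 11: C, bond orders sum to 4 (valence 4) → 0 H
  atom 12: C, bond orders sum to 3 (valence 4) → 1 H
  atom 13: C, bond orders sum to 3 (valence 4) → 1 H
  atom 14: O, bond orders sum to 2 (valence 2) → 0 H
  atom 15: C, bond orders sum to 1 (valence 4) → 3 H
Totals → C:13, H:11, F:1, O:1.

C13H11FO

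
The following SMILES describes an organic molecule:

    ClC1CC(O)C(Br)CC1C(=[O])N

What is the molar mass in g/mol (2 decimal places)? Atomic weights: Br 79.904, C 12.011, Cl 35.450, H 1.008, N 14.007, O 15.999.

256.52 g/mol

First, the molecular formula is C7H11BrClNO2 (counting implicit H from valence).
  Br: 1 × 79.904 = 79.904
  C: 7 × 12.011 = 84.077
  Cl: 1 × 35.450 = 35.450
  H: 11 × 1.008 = 11.088
  N: 1 × 14.007 = 14.007
  O: 2 × 15.999 = 31.998
Sum: 1×79.904 + 7×12.011 + 1×35.450 + 11×1.008 + 1×14.007 + 2×15.999 = 256.524 → 256.52 g/mol.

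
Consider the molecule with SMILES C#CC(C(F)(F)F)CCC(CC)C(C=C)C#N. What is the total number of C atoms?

13

Count every carbon token in the SMILES (each C, including those in ring-closure positions and inside branches).
Carbon count: 13.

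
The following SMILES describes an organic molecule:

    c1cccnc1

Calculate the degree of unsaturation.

4

Molecular formula: C5H5N.
DoU = (2C + 2 + N − H − X) / 2, where X is the halogen count and O/S are ignored.
    = (2·5 + 2 + 1 − 5 − 0) / 2 = 8 / 2 = 4.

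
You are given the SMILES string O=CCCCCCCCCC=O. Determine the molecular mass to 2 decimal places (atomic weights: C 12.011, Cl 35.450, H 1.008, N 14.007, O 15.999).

170.25 g/mol

First, the molecular formula is C10H18O2 (counting implicit H from valence).
  C: 10 × 12.011 = 120.110
  H: 18 × 1.008 = 18.144
  O: 2 × 15.999 = 31.998
Sum: 10×12.011 + 18×1.008 + 2×15.999 = 170.252 → 170.25 g/mol.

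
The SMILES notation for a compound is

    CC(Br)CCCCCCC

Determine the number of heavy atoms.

Every atom symbol written in the SMILES (organic subset) is one heavy atom; implicit H are not written.
Heavy atoms by element → Br:1, C:9.
Total: 10.

10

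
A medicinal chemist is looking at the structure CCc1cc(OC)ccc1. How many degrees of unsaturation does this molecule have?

Molecular formula: C9H12O.
DoU = (2C + 2 + N − H − X) / 2, where X is the halogen count and O/S are ignored.
    = (2·9 + 2 + 0 − 12 − 0) / 2 = 8 / 2 = 4.

4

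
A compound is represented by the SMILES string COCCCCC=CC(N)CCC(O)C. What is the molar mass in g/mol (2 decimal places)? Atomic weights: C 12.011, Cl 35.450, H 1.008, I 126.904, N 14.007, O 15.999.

215.34 g/mol

First, the molecular formula is C12H25NO2 (counting implicit H from valence).
  C: 12 × 12.011 = 144.132
  H: 25 × 1.008 = 25.200
  N: 1 × 14.007 = 14.007
  O: 2 × 15.999 = 31.998
Sum: 12×12.011 + 25×1.008 + 1×14.007 + 2×15.999 = 215.337 → 215.34 g/mol.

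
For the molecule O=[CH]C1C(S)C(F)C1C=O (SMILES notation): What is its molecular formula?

Walk through each heavy atom and fill implicit hydrogens from standard valence (C 4, N 3, O 2, S 2, halogen 1):
  atom 1: O, bond orders sum to 2 (valence 2) → 0 H
  atom 2: C with explicit H count 1
  atom 3: C, bond orders sum to 3 (valence 4) → 1 H
  atom 4: C, bond orders sum to 3 (valence 4) → 1 H
  atom 5: S, bond orders sum to 1 (valence 2) → 1 H
  atom 6: C, bond orders sum to 3 (valence 4) → 1 H
  atom 7: F (halogen, monovalent) → 0 H
  atom 8: C, bond orders sum to 3 (valence 4) → 1 H
  atom 9: C, bond orders sum to 3 (valence 4) → 1 H
  atom 10: O, bond orders sum to 2 (valence 2) → 0 H
Totals → C:6, H:7, F:1, O:2, S:1.
In Hill order: C6H7FO2S.

C6H7FO2S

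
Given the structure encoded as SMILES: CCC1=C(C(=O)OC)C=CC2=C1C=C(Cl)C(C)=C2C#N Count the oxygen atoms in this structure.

2

Scan the SMILES for O atoms (remember two-letter symbols like Cl and Br are single atoms).
Oxygen count: 2.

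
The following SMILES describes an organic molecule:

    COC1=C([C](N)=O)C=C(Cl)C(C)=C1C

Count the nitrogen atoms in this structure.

Scan the SMILES for N atoms (remember two-letter symbols like Cl and Br are single atoms).
Nitrogen count: 1.

1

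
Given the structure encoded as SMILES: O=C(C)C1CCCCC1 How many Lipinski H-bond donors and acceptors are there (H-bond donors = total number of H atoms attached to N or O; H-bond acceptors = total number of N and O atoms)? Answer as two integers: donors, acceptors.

0, 1

Donors: find every N or O and count the H atoms it carries.
  atom 1 (O): bond orders sum to 2 → 0 H
Lipinski HBD = 0.
Acceptors: N atoms = 0, O atoms = 1 → HBA = 1.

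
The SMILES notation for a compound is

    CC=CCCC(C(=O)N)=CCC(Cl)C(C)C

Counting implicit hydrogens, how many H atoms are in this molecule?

22

Walk through each heavy atom and fill implicit hydrogens from standard valence (C 4, N 3, O 2, S 2, halogen 1):
  atom 1: C, bond orders sum to 1 (valence 4) → 3 H
  atom 2: C, bond orders sum to 3 (valence 4) → 1 H
  atom 3: C, bond orders sum to 3 (valence 4) → 1 H
  atom 4: C, bond orders sum to 2 (valence 4) → 2 H
  atom 5: C, bond orders sum to 2 (valence 4) → 2 H
  atom 6: C, bond orders sum to 4 (valence 4) → 0 H
  atom 7: C, bond orders sum to 4 (valence 4) → 0 H
  atom 8: O, bond orders sum to 2 (valence 2) → 0 H
  atom 9: N, bond orders sum to 1 (valence 3) → 2 H
  atom 10: C, bond orders sum to 3 (valence 4) → 1 H
  atom 11: C, bond orders sum to 2 (valence 4) → 2 H
  atom 12: C, bond orders sum to 3 (valence 4) → 1 H
  atom 13: Cl (halogen, monovalent) → 0 H
  atom 14: C, bond orders sum to 3 (valence 4) → 1 H
  atom 15: C, bond orders sum to 1 (valence 4) → 3 H
  atom 16: C, bond orders sum to 1 (valence 4) → 3 H
Total hydrogens: 22.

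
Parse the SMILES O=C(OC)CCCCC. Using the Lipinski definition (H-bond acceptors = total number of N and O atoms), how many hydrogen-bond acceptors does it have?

N atoms: 0; O atoms: 2.
Lipinski HBA = 0 + 2 = 2.

2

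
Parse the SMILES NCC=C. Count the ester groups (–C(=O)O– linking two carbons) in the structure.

Scan the SMILES for the ester motif — none present.
Groups that are present: 1 alkene, 1 primary amine.

0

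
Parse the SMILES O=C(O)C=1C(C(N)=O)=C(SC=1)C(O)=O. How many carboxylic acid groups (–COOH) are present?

2

The carboxylic acid motif appears at heavy-atom positions 2, 12 in the SMILES.
Other groups present: 1 amide.
Carboxylic acid count: 2.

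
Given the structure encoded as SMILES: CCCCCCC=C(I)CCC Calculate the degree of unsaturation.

Molecular formula: C11H21I.
DoU = (2C + 2 + N − H − X) / 2, where X is the halogen count and O/S are ignored.
    = (2·11 + 2 + 0 − 21 − 1) / 2 = 2 / 2 = 1.

1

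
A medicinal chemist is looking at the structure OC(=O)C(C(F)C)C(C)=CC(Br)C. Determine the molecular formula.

Walk through each heavy atom and fill implicit hydrogens from standard valence (C 4, N 3, O 2, S 2, halogen 1):
  atom 1: O, bond orders sum to 1 (valence 2) → 1 H
  atom 2: C, bond orders sum to 4 (valence 4) → 0 H
  atom 3: O, bond orders sum to 2 (valence 2) → 0 H
  atom 4: C, bond orders sum to 3 (valence 4) → 1 H
  atom 5: C, bond orders sum to 3 (valence 4) → 1 H
  atom 6: F (halogen, monovalent) → 0 H
  atom 7: C, bond orders sum to 1 (valence 4) → 3 H
  atom 8: C, bond orders sum to 4 (valence 4) → 0 H
  atom 9: C, bond orders sum to 1 (valence 4) → 3 H
  atom 10: C, bond orders sum to 3 (valence 4) → 1 H
  atom 11: C, bond orders sum to 3 (valence 4) → 1 H
  atom 12: Br (halogen, monovalent) → 0 H
  atom 13: C, bond orders sum to 1 (valence 4) → 3 H
Totals → C:9, H:14, Br:1, F:1, O:2.
In Hill order: C9H14BrFO2.

C9H14BrFO2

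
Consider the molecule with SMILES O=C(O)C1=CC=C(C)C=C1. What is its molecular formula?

C8H8O2

Walk through each heavy atom and fill implicit hydrogens from standard valence (C 4, N 3, O 2, S 2, halogen 1):
  atom 1: O, bond orders sum to 2 (valence 2) → 0 H
  atom 2: C, bond orders sum to 4 (valence 4) → 0 H
  atom 3: O, bond orders sum to 1 (valence 2) → 1 H
  atom 4: C, bond orders sum to 4 (valence 4) → 0 H
  atom 5: C, bond orders sum to 3 (valence 4) → 1 H
  atom 6: C, bond orders sum to 3 (valence 4) → 1 H
  atom 7: C, bond orders sum to 4 (valence 4) → 0 H
  atom 8: C, bond orders sum to 1 (valence 4) → 3 H
  atom 9: C, bond orders sum to 3 (valence 4) → 1 H
  atom 10: C, bond orders sum to 3 (valence 4) → 1 H
Totals → C:8, H:8, O:2.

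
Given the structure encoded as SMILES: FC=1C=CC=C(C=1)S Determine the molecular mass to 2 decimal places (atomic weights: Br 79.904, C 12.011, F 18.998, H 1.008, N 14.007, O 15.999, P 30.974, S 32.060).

First, the molecular formula is C6H5FS (counting implicit H from valence).
  C: 6 × 12.011 = 72.066
  F: 1 × 18.998 = 18.998
  H: 5 × 1.008 = 5.040
  S: 1 × 32.060 = 32.060
Sum: 6×12.011 + 1×18.998 + 5×1.008 + 1×32.060 = 128.164 → 128.16 g/mol.

128.16 g/mol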